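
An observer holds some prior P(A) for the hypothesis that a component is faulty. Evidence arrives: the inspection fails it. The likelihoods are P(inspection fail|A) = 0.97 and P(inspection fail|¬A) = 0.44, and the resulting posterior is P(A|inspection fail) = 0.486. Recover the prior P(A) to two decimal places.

Bayes' rule in odds form gives O(A|E) = O(A)·[P(E|A)/P(E|¬A)], hence O(A) = O(A|E)/LR.
Posterior odds = 0.486/(1−0.486) = 0.9455. LR = 0.97/0.44 = 2.2045.
Prior odds = 0.9455/2.2045 = 0.4289, so P(A) = 0.4289/(1+0.4289) ≈ 0.30.

P(A) = 0.30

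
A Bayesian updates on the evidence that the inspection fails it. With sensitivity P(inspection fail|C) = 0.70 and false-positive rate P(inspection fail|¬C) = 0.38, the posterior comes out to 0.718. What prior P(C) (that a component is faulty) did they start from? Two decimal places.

Bayes' rule in odds form gives O(C|E) = O(C)·[P(E|C)/P(E|¬C)], hence O(C) = O(C|E)/LR.
Posterior odds = 0.718/(1−0.718) = 2.5461. LR = 0.70/0.38 = 1.8421.
Prior odds = 2.5461/1.8421 = 1.3822, so P(C) = 1.3822/(1+1.3822) ≈ 0.58.

P(C) = 0.58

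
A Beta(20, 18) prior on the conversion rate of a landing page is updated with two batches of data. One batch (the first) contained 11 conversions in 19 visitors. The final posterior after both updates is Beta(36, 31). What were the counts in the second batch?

5 conversions and 5 bounces

Because Beta–binomial updating is additive in the counts, the combined data contributed (α_post−α_prior, β_post−β_prior) successes and failures.
Total across both batches: 36−20=16 conversions, 31−18=13 bounces.
Subtract the first batch: 16−11=5 conversions and 13−8=5 bounces.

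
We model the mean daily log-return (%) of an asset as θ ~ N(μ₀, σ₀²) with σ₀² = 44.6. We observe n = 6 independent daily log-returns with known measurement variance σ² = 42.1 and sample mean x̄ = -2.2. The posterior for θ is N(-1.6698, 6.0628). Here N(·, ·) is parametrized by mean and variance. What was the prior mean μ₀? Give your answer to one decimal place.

The posterior mean is a precision-weighted average: μ_n = (τ₀μ₀ + τ_data·x̄)/(τ₀+τ_data), with τ₀=1/σ₀² and τ_data=n/σ².
Here τ₀ = 1/44.6 = 0.022422 and τ_data = 6/42.1 = 0.142518, so τ_n = 0.164940.
Rearranging for μ₀: μ₀ = (μ_n·τ_n − τ_data·x̄)/τ₀ = (-1.6698·0.164940 − 0.142518·-2.2) / 0.022422 = 0.038123/0.022422 ≈ 1.7.

μ₀ = 1.7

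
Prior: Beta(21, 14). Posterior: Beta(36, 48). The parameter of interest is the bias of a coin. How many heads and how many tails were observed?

Beta is conjugate to the binomial likelihood: posterior = Beta(α+s, β+f).
Match parameters: s=36−21=15, f=48−14=34.

15 heads and 34 tails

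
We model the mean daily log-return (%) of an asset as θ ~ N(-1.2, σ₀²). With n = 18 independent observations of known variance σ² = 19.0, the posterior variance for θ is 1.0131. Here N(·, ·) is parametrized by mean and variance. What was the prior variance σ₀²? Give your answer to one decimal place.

For the Normal–Normal model with known σ², precisions add: τ_n = τ₀ + n/σ².
So 1/σ₀² = 1/1.0131 − 18/19.0 = 0.987069 − 0.947368 = 0.039701.
Hence σ₀² = 1/0.039701 ≈ 25.2.

σ₀² = 25.2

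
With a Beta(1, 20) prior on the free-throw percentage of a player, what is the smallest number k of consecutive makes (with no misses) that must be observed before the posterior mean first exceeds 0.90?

k = 180

After k makes and 0 misses the posterior is Beta(1+k, 20), with mean (1+k)/(1+20+k).
Set (1+k)/(21+k) > 0.90 and solve: k > (0.90·21 − 1)/(1 − 0.90) = 179.000.
The smallest integer exceeding 179.000 is 180.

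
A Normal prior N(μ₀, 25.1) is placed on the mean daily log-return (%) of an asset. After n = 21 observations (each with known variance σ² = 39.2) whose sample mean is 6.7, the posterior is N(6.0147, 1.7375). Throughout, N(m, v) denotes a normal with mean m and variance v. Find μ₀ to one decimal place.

μ₀ = -3.2

The posterior mean is a precision-weighted average: μ_n = (τ₀μ₀ + τ_data·x̄)/(τ₀+τ_data), with τ₀=1/σ₀² and τ_data=n/σ².
Here τ₀ = 1/25.1 = 0.039841 and τ_data = 21/39.2 = 0.535714, so τ_n = 0.575555.
Rearranging for μ₀: μ₀ = (μ_n·τ_n − τ_data·x̄)/τ₀ = (6.0147·0.575555 − 0.535714·6.7) / 0.039841 = -0.127493/0.039841 ≈ -3.2.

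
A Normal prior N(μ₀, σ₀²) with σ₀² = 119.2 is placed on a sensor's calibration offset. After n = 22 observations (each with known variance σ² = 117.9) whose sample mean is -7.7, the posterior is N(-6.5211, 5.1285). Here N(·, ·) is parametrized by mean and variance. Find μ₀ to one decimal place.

With known observation variance, the Normal–Normal posterior has precision τ_n = τ₀ + n/σ² and mean μ_n = (τ₀μ₀ + (n/σ²)x̄)/τ_n.
Here τ₀ = 1/119.2 = 0.008389 and τ_data = 22/117.9 = 0.186599, so τ_n = 0.194988.
Rearranging for μ₀: μ₀ = (μ_n·τ_n − τ_data·x̄)/τ₀ = (-6.5211·0.194988 − 0.186599·-7.7) / 0.008389 = 0.165276/0.008389 ≈ 19.7.

μ₀ = 19.7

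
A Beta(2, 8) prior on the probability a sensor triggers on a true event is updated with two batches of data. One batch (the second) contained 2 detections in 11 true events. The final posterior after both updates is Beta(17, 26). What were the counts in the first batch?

13 detections and 9 misses

Sequential conjugate updates are equivalent to a single update on the pooled data, so total successes = posterior α − prior α and total failures = posterior β − prior β.
Total across both batches: 17−2=15 detections, 26−8=18 misses.
Subtract the second batch: 15−2=13 detections and 18−9=9 misses.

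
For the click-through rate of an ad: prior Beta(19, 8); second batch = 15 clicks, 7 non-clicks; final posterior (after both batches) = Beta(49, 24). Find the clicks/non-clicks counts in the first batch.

Sequential conjugate updates are equivalent to a single update on the pooled data, so total successes = posterior α − prior α and total failures = posterior β − prior β.
Total across both batches: 49−19=30 clicks, 24−8=16 non-clicks.
Subtract the second batch: 30−15=15 clicks and 16−7=9 non-clicks.

15 clicks and 9 non-clicks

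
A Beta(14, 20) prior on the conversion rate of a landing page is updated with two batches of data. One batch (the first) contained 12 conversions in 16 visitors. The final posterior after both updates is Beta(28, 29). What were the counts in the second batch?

Because Beta–binomial updating is additive in the counts, the combined data contributed (α_post−α_prior, β_post−β_prior) successes and failures.
Total across both batches: 28−14=14 conversions, 29−20=9 bounces.
Subtract the first batch: 14−12=2 conversions and 9−4=5 bounces.

2 conversions and 5 bounces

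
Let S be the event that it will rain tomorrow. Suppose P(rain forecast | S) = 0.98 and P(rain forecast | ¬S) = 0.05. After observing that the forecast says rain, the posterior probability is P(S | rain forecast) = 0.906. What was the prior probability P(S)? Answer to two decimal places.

P(S) = 0.33

Bayes' rule in odds form gives O(S|E) = O(S)·[P(E|S)/P(E|¬S)], hence O(S) = O(S|E)/LR.
Posterior odds = 0.906/(1−0.906) = 9.6383. LR = 0.98/0.05 = 19.6000.
Prior odds = 9.6383/19.6000 = 0.4917, so P(S) = 0.4917/(1+0.4917) ≈ 0.33.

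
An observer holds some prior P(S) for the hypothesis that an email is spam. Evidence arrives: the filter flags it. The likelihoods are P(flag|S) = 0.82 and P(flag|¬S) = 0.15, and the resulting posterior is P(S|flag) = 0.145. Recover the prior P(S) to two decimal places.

P(S) = 0.03

In odds form, posterior odds = prior odds × likelihood ratio, so prior odds = posterior odds ÷ LR.
Posterior odds = 0.145/(1−0.145) = 0.1696. LR = 0.82/0.15 = 5.4667.
Prior odds = 0.1696/5.4667 = 0.0310, so P(S) = 0.0310/(1+0.0310) ≈ 0.03.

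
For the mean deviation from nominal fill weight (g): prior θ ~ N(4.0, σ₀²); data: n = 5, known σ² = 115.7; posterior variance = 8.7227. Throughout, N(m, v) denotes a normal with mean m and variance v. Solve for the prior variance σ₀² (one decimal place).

For the Normal–Normal model with known σ², precisions add: τ_n = τ₀ + n/σ².
So 1/σ₀² = 1/8.7227 − 5/115.7 = 0.114643 − 0.043215 = 0.071428.
Hence σ₀² = 1/0.071428 ≈ 14.0.

σ₀² = 14.0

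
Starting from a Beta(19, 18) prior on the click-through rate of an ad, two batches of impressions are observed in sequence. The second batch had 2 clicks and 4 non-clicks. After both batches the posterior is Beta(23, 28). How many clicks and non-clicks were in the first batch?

Sequential conjugate updates are equivalent to a single update on the pooled data, so total successes = posterior α − prior α and total failures = posterior β − prior β.
Total across both batches: 23−19=4 clicks, 28−18=10 non-clicks.
Subtract the second batch: 4−2=2 clicks and 10−4=6 non-clicks.

2 clicks and 6 non-clicks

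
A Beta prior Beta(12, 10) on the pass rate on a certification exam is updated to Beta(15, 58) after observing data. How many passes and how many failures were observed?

3 passes and 48 failures

Beta is conjugate to the binomial likelihood: posterior = Beta(α+s, β+f).
So s = 15 − 12 = 3 and f = 58 − 10 = 48.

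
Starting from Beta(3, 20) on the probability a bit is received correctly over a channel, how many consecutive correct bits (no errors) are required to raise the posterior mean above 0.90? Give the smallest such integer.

k = 178

After k correct bits and 0 errors the posterior is Beta(3+k, 20), with mean (3+k)/(3+20+k).
Set (3+k)/(23+k) > 0.90 and solve: k > (0.90·23 − 3)/(1 − 0.90) = 177.000.
The smallest integer exceeding 177.000 is 178.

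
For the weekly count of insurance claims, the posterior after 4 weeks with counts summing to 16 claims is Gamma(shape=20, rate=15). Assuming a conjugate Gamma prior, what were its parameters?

Gamma(shape=4, rate=11)

Gamma–Poisson conjugacy: posterior shape = α + Σxᵢ, posterior rate = β + n.
So α = 20 − 16 = 4 and β = 15 − 4 = 11.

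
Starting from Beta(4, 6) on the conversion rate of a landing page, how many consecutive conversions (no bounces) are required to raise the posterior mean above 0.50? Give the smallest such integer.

k = 3

After k conversions and 0 bounces the posterior is Beta(4+k, 6), with mean (4+k)/(4+6+k).
Set (4+k)/(10+k) > 0.50 and solve: k > (0.50·10 − 4)/(1 − 0.50) = 2.000.
The smallest integer exceeding 2.000 is 3.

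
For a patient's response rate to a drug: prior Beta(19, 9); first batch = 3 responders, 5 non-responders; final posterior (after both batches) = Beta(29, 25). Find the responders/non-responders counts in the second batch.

7 responders and 11 non-responders

Sequential conjugate updates are equivalent to a single update on the pooled data, so total successes = posterior α − prior α and total failures = posterior β − prior β.
Total across both batches: 29−19=10 responders, 25−9=16 non-responders.
Subtract the first batch: 10−3=7 responders and 16−5=11 non-responders.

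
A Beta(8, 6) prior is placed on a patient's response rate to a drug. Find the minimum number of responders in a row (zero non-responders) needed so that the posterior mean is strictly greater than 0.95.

k = 107

After k responders and 0 non-responders the posterior is Beta(8+k, 6), with mean (8+k)/(8+6+k).
Set (8+k)/(14+k) > 0.95 and solve: k > (0.95·14 − 8)/(1 − 0.95) = 106.000.
The smallest integer exceeding 106.000 is 107.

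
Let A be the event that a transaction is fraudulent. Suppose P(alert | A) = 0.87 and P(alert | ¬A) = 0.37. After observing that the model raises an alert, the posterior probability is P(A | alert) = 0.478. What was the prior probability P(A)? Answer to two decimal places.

P(A) = 0.28

Bayes' rule in odds form gives O(A|E) = O(A)·[P(E|A)/P(E|¬A)], hence O(A) = O(A|E)/LR.
Posterior odds = 0.478/(1−0.478) = 0.9157. LR = 0.87/0.37 = 2.3514.
Prior odds = 0.9157/2.3514 = 0.3894, so P(A) = 0.3894/(1+0.3894) ≈ 0.28.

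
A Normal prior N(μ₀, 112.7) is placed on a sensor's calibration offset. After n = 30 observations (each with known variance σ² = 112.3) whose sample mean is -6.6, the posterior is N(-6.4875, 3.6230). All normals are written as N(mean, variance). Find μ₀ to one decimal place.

The posterior mean is a precision-weighted average: μ_n = (τ₀μ₀ + τ_data·x̄)/(τ₀+τ_data), with τ₀=1/σ₀² and τ_data=n/σ².
Here τ₀ = 1/112.7 = 0.008873 and τ_data = 30/112.3 = 0.267142, so τ_n = 0.276015.
Rearranging for μ₀: μ₀ = (μ_n·τ_n − τ_data·x̄)/τ₀ = (-6.4875·0.276015 − 0.267142·-6.6) / 0.008873 = -0.027510/0.008873 ≈ -3.1.

μ₀ = -3.1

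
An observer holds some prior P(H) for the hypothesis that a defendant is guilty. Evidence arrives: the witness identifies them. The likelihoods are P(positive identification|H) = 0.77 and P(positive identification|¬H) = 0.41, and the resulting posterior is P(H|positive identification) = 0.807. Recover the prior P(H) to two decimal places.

P(H) = 0.69

Bayes' rule in odds form gives O(H|E) = O(H)·[P(E|H)/P(E|¬H)], hence O(H) = O(H|E)/LR.
Posterior odds = 0.807/(1−0.807) = 4.1813. LR = 0.77/0.41 = 1.8780.
Prior odds = 4.1813/1.8780 = 2.2265, so P(H) = 2.2265/(1+2.2265) ≈ 0.69.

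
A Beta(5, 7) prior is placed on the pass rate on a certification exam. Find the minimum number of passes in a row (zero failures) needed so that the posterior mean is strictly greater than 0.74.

After k passes and 0 failures the posterior is Beta(5+k, 7), with mean (5+k)/(5+7+k).
Set (5+k)/(12+k) > 0.74 and solve: k > (0.74·12 − 5)/(1 − 0.74) = 14.923.
The smallest integer exceeding 14.923 is 15, and checking k=15: (20)/(27) = 0.7407 > 0.74.

k = 15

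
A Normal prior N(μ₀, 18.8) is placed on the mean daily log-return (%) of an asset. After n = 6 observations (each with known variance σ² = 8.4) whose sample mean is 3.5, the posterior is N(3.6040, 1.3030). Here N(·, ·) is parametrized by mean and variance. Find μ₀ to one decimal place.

The posterior mean is a precision-weighted average: μ_n = (τ₀μ₀ + τ_data·x̄)/(τ₀+τ_data), with τ₀=1/σ₀² and τ_data=n/σ².
Here τ₀ = 1/18.8 = 0.053191 and τ_data = 6/8.4 = 0.714286, so τ_n = 0.767477.
Rearranging for μ₀: μ₀ = (μ_n·τ_n − τ_data·x̄)/τ₀ = (3.6040·0.767477 − 0.714286·3.5) / 0.053191 = 0.265986/0.053191 ≈ 5.0.

μ₀ = 5.0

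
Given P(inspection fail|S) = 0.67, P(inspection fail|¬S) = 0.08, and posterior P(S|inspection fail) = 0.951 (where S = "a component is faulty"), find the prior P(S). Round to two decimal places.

In odds form, posterior odds = prior odds × likelihood ratio, so prior odds = posterior odds ÷ LR.
Posterior odds = 0.951/(1−0.951) = 19.4082. LR = 0.67/0.08 = 8.3750.
Prior odds = 19.4082/8.3750 = 2.3174, so P(S) = 2.3174/(1+2.3174) ≈ 0.70.

P(S) = 0.70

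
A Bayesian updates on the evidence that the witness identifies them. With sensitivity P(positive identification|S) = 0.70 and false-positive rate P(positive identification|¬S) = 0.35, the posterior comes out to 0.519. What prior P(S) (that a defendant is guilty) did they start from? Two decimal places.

In odds form, posterior odds = prior odds × likelihood ratio, so prior odds = posterior odds ÷ LR.
Posterior odds = 0.519/(1−0.519) = 1.0790. LR = 0.70/0.35 = 2.0000.
Prior odds = 1.0790/2.0000 = 0.5395, so P(S) = 0.5395/(1+0.5395) ≈ 0.35.

P(S) = 0.35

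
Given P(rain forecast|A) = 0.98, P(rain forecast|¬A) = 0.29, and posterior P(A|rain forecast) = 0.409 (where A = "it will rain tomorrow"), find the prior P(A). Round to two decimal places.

P(A) = 0.17

In odds form, posterior odds = prior odds × likelihood ratio, so prior odds = posterior odds ÷ LR.
Posterior odds = 0.409/(1−0.409) = 0.6920. LR = 0.98/0.29 = 3.3793.
Prior odds = 0.6920/3.3793 = 0.2048, so P(A) = 0.2048/(1+0.2048) ≈ 0.17.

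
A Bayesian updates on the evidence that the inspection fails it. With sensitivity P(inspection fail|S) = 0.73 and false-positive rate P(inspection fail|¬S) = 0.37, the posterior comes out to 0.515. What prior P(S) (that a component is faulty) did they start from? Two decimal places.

Bayes' rule in odds form gives O(S|E) = O(S)·[P(E|S)/P(E|¬S)], hence O(S) = O(S|E)/LR.
Posterior odds = 0.515/(1−0.515) = 1.0619. LR = 0.73/0.37 = 1.9730.
Prior odds = 1.0619/1.9730 = 0.5382, so P(S) = 0.5382/(1+0.5382) ≈ 0.35.

P(S) = 0.35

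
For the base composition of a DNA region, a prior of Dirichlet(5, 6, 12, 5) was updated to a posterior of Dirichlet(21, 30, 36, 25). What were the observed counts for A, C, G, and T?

For a Dirichlet(α) prior with multinomial counts c, the posterior is Dirichlet(α + c) componentwise.
Counts are posterior − prior componentwise: 21−5=16, 30−6=24, 36−12=24, 25−5=20.

counts (16, 24, 24, 20)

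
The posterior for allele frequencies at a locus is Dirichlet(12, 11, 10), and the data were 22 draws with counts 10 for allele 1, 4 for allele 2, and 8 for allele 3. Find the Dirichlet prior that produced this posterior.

For a Dirichlet(α) prior with multinomial counts c, the posterior is Dirichlet(α + c) componentwise.
Subtract each count from the matching posterior parameter: 12−10=2, 11−4=7, 10−8=2.

Dirichlet(2, 7, 2)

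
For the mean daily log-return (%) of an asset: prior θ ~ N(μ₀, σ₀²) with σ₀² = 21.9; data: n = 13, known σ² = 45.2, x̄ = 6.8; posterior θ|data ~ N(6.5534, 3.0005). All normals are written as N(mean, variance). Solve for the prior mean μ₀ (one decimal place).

μ₀ = 5.0

The posterior mean is a precision-weighted average: μ_n = (τ₀μ₀ + τ_data·x̄)/(τ₀+τ_data), with τ₀=1/σ₀² and τ_data=n/σ².
Here τ₀ = 1/21.9 = 0.045662 and τ_data = 13/45.2 = 0.287611, so τ_n = 0.333273.
Rearranging for μ₀: μ₀ = (μ_n·τ_n − τ_data·x̄)/τ₀ = (6.5534·0.333273 − 0.287611·6.8) / 0.045662 = 0.228316/0.045662 ≈ 5.0.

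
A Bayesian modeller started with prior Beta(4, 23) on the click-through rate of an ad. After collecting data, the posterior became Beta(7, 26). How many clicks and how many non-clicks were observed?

3 clicks and 3 non-clicks

A Beta(a, b) prior with s successes and f failures in binomial data gives a Beta(a+s, b+f) posterior.
Match parameters: s=7−4=3, f=26−23=3.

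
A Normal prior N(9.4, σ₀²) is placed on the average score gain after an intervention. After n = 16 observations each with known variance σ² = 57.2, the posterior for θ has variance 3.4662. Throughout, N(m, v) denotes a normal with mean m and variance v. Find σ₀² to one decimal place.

σ₀² = 113.9

For the Normal–Normal model with known σ², precisions add: τ_n = τ₀ + n/σ².
So 1/σ₀² = 1/3.4662 − 16/57.2 = 0.288500 − 0.279720 = 0.008780.
Hence σ₀² = 1/0.008780 ≈ 113.9.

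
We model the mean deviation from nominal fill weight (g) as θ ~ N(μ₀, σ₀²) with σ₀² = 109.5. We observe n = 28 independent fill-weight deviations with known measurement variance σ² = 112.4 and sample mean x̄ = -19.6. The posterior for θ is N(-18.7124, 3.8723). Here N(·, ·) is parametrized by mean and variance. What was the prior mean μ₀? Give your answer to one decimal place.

μ₀ = 5.5

With known observation variance, the Normal–Normal posterior has precision τ_n = τ₀ + n/σ² and mean μ_n = (τ₀μ₀ + (n/σ²)x̄)/τ_n.
Here τ₀ = 1/109.5 = 0.009132 and τ_data = 28/112.4 = 0.249110, so τ_n = 0.258242.
Rearranging for μ₀: μ₀ = (μ_n·τ_n − τ_data·x̄)/τ₀ = (-18.7124·0.258242 − 0.249110·-19.6) / 0.009132 = 0.050228/0.009132 ≈ 5.5.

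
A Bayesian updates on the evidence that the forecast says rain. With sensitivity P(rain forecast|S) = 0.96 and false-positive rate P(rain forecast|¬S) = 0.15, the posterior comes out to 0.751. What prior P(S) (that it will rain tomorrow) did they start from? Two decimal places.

P(S) = 0.32

Bayes' rule in odds form gives O(S|E) = O(S)·[P(E|S)/P(E|¬S)], hence O(S) = O(S|E)/LR.
Posterior odds = 0.751/(1−0.751) = 3.0161. LR = 0.96/0.15 = 6.4000.
Prior odds = 3.0161/6.4000 = 0.4713, so P(S) = 0.4713/(1+0.4713) ≈ 0.32.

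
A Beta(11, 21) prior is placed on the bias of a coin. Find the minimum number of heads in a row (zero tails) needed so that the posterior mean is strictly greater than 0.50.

After k heads and 0 tails the posterior is Beta(11+k, 21), with mean (11+k)/(11+21+k).
Set (11+k)/(32+k) > 0.50 and solve: k > (0.50·32 − 11)/(1 − 0.50) = 10.000.
The smallest integer exceeding 10.000 is 11, and checking k=11: (22)/(43) = 0.5116 > 0.50.

k = 11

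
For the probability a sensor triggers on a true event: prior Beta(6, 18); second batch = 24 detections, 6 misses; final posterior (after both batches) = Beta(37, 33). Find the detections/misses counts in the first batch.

7 detections and 9 misses

Sequential conjugate updates are equivalent to a single update on the pooled data, so total successes = posterior α − prior α and total failures = posterior β − prior β.
Total across both batches: 37−6=31 detections, 33−18=15 misses.
Subtract the second batch: 31−24=7 detections and 15−6=9 misses.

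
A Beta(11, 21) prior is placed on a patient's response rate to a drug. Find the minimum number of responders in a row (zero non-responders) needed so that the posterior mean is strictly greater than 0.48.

k = 9

After k responders and 0 non-responders the posterior is Beta(11+k, 21), with mean (11+k)/(11+21+k).
Set (11+k)/(32+k) > 0.48 and solve: k > (0.48·32 − 11)/(1 − 0.48) = 8.385.
The smallest integer exceeding 8.385 is 9, and checking k=9: (20)/(41) = 0.4878 > 0.48.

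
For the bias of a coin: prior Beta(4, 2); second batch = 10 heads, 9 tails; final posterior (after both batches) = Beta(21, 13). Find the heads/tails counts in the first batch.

7 heads and 2 tails

Because Beta–binomial updating is additive in the counts, the combined data contributed (α_post−α_prior, β_post−β_prior) successes and failures.
Total across both batches: 21−4=17 heads, 13−2=11 tails.
Subtract the second batch: 17−10=7 heads and 11−9=2 tails.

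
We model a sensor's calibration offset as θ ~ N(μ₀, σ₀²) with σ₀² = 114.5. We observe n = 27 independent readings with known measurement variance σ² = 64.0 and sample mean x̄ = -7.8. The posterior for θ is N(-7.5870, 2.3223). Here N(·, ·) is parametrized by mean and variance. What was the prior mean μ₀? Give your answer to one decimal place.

μ₀ = 2.7

The posterior mean is a precision-weighted average: μ_n = (τ₀μ₀ + τ_data·x̄)/(τ₀+τ_data), with τ₀=1/σ₀² and τ_data=n/σ².
Here τ₀ = 1/114.5 = 0.008734 and τ_data = 27/64.0 = 0.421875, so τ_n = 0.430609.
Rearranging for μ₀: μ₀ = (μ_n·τ_n − τ_data·x̄)/τ₀ = (-7.5870·0.430609 − 0.421875·-7.8) / 0.008734 = 0.023595/0.008734 ≈ 2.7.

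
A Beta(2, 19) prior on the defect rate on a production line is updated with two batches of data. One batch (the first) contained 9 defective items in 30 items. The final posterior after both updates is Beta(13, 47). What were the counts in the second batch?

Because Beta–binomial updating is additive in the counts, the combined data contributed (α_post−α_prior, β_post−β_prior) successes and failures.
Total across both batches: 13−2=11 defective items, 47−19=28 good items.
Subtract the first batch: 11−9=2 defective items and 28−21=7 good items.

2 defective items and 7 good items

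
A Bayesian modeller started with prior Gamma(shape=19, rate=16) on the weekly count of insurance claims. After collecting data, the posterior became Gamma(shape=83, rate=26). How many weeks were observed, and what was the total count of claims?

n = 10 weeks with total 64 claims

Gamma–Poisson conjugacy: posterior shape = α + Σxᵢ, posterior rate = β + n.
Matching: Σxᵢ = 83 − 19 = 64 and n = 26 − 16 = 10.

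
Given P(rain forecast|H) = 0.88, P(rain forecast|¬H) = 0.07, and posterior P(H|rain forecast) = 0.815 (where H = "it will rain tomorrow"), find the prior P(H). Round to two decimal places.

P(H) = 0.26

Bayes' rule in odds form gives O(H|E) = O(H)·[P(E|H)/P(E|¬H)], hence O(H) = O(H|E)/LR.
Posterior odds = 0.815/(1−0.815) = 4.4054. LR = 0.88/0.07 = 12.5714.
Prior odds = 4.4054/12.5714 = 0.3504, so P(H) = 0.3504/(1+0.3504) ≈ 0.26.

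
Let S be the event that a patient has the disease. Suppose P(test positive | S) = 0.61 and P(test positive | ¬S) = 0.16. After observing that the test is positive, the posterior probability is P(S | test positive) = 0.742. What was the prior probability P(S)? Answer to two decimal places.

In odds form, posterior odds = prior odds × likelihood ratio, so prior odds = posterior odds ÷ LR.
Posterior odds = 0.742/(1−0.742) = 2.8760. LR = 0.61/0.16 = 3.8125.
Prior odds = 2.8760/3.8125 = 0.7544, so P(S) = 0.7544/(1+0.7544) ≈ 0.43.

P(S) = 0.43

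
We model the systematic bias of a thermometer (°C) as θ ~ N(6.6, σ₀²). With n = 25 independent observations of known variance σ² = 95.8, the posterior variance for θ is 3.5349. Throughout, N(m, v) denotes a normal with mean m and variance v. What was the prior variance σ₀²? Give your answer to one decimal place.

For the Normal–Normal model with known σ², precisions add: τ_n = τ₀ + n/σ².
So 1/σ₀² = 1/3.5349 − 25/95.8 = 0.282893 − 0.260960 = 0.021933.
Hence σ₀² = 1/0.021933 ≈ 45.6.

σ₀² = 45.6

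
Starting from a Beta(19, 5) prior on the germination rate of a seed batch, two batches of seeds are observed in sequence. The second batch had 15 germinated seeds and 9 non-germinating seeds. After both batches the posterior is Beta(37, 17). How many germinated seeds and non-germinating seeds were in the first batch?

Sequential conjugate updates are equivalent to a single update on the pooled data, so total successes = posterior α − prior α and total failures = posterior β − prior β.
Total across both batches: 37−19=18 germinated seeds, 17−5=12 non-germinating seeds.
Subtract the second batch: 18−15=3 germinated seeds and 12−9=3 non-germinating seeds.

3 germinated seeds and 3 non-germinating seeds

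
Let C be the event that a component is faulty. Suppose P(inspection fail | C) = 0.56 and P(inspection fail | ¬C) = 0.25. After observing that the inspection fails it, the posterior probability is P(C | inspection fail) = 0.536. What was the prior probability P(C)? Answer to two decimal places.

P(C) = 0.34

Bayes' rule in odds form gives O(C|E) = O(C)·[P(E|C)/P(E|¬C)], hence O(C) = O(C|E)/LR.
Posterior odds = 0.536/(1−0.536) = 1.1552. LR = 0.56/0.25 = 2.2400.
Prior odds = 1.1552/2.2400 = 0.5157, so P(C) = 0.5157/(1+0.5157) ≈ 0.34.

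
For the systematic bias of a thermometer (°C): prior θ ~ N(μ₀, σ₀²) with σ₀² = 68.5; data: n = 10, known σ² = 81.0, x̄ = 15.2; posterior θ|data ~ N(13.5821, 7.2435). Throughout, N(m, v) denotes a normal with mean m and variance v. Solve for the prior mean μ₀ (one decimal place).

The posterior mean is a precision-weighted average: μ_n = (τ₀μ₀ + τ_data·x̄)/(τ₀+τ_data), with τ₀=1/σ₀² and τ_data=n/σ².
Here τ₀ = 1/68.5 = 0.014599 and τ_data = 10/81.0 = 0.123457, so τ_n = 0.138056.
Rearranging for μ₀: μ₀ = (μ_n·τ_n − τ_data·x̄)/τ₀ = (13.5821·0.138056 − 0.123457·15.2) / 0.014599 = -0.001456/0.014599 ≈ -0.1.

μ₀ = -0.1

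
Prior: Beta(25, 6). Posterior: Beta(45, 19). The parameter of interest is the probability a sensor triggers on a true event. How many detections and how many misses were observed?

A Beta(a, b) prior with s successes and f failures in binomial data gives a Beta(a+s, b+f) posterior.
Match parameters: s=45−25=20, f=19−6=13.

20 detections and 13 misses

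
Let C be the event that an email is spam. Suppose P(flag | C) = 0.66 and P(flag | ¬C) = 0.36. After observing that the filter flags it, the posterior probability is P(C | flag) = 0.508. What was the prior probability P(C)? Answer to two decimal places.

P(C) = 0.36

In odds form, posterior odds = prior odds × likelihood ratio, so prior odds = posterior odds ÷ LR.
Posterior odds = 0.508/(1−0.508) = 1.0325. LR = 0.66/0.36 = 1.8333.
Prior odds = 1.0325/1.8333 = 0.5632, so P(C) = 0.5632/(1+0.5632) ≈ 0.36.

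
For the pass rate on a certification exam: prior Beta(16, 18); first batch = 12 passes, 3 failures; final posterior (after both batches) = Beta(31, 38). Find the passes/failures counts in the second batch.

Sequential conjugate updates are equivalent to a single update on the pooled data, so total successes = posterior α − prior α and total failures = posterior β − prior β.
Total across both batches: 31−16=15 passes, 38−18=20 failures.
Subtract the first batch: 15−12=3 passes and 20−3=17 failures.

3 passes and 17 failures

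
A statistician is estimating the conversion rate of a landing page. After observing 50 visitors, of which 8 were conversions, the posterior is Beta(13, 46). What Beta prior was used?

A Beta(a, b) prior with s successes and f failures in binomial data gives a Beta(a+s, b+f) posterior.
Subtract the data counts: 13−8=5, 46−42=4.

Beta(5, 4)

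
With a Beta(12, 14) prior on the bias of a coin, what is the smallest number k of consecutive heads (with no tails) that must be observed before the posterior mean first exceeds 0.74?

After k heads and 0 tails the posterior is Beta(12+k, 14), with mean (12+k)/(12+14+k).
Set (12+k)/(26+k) > 0.74 and solve: k > (0.74·26 − 12)/(1 − 0.74) = 27.846.
The smallest integer exceeding 27.846 is 28, and checking k=28: (40)/(54) = 0.7407 > 0.74.

k = 28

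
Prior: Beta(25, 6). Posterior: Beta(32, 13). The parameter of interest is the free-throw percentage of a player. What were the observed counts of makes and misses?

7 makes and 7 misses

Beta is conjugate to the binomial likelihood: posterior = Beta(α+s, β+f).
Match parameters: s=32−25=7, f=13−6=7.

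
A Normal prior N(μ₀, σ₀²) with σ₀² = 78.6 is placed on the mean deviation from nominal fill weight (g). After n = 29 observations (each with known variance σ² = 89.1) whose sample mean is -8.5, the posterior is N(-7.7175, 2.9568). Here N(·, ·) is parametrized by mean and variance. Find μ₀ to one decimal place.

With known observation variance, the Normal–Normal posterior has precision τ_n = τ₀ + n/σ² and mean μ_n = (τ₀μ₀ + (n/σ²)x̄)/τ_n.
Here τ₀ = 1/78.6 = 0.012723 and τ_data = 29/89.1 = 0.325477, so τ_n = 0.338200.
Rearranging for μ₀: μ₀ = (μ_n·τ_n − τ_data·x̄)/τ₀ = (-7.7175·0.338200 − 0.325477·-8.5) / 0.012723 = 0.156496/0.012723 ≈ 12.3.

μ₀ = 12.3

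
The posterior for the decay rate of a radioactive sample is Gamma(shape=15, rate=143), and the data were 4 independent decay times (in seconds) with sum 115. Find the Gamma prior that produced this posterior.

Gamma(shape=11, rate=28)

Gamma–exponential conjugacy: posterior shape = α + n, posterior rate = β + Σtᵢ.
So α = 15 − 4 = 11 and β = 143 − 115 = 28.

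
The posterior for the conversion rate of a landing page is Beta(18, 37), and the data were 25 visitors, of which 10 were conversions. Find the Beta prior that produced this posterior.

Beta(8, 22)

A Beta(a, b) prior with s successes and f failures in binomial data gives a Beta(a+s, b+f) posterior.
So a = 18 − 10 = 8 and b = 37 − 15 = 22.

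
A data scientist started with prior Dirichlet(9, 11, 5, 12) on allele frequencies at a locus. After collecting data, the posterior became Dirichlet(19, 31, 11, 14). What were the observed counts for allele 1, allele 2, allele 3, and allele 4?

counts (10, 20, 6, 2)

For a Dirichlet(α) prior with multinomial counts c, the posterior is Dirichlet(α + c) componentwise.
Counts are posterior − prior componentwise: 19−9=10, 31−11=20, 11−5=6, 14−12=2.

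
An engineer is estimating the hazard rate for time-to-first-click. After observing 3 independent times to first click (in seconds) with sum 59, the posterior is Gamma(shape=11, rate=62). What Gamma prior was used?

For an exponential likelihood with a Gamma(α, β) prior on the rate, n observations with total T give posterior Gamma(α+n, β+T).
So α = 11 − 3 = 8 and β = 62 − 59 = 3.

Gamma(shape=8, rate=3)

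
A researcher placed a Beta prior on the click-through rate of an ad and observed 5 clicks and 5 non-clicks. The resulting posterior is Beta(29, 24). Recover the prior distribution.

Beta(24, 19)

A Beta(α, β) prior with s successes and f failures in binomial data gives a Beta(α+s, β+f) posterior.
So α = 29 − 5 = 24 and β = 24 − 5 = 19.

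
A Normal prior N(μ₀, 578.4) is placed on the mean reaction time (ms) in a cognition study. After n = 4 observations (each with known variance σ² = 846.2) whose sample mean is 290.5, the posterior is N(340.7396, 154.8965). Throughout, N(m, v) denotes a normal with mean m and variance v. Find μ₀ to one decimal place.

The posterior mean is a precision-weighted average: μ_n = (τ₀μ₀ + τ_data·x̄)/(τ₀+τ_data), with τ₀=1/σ₀² and τ_data=n/σ².
Here τ₀ = 1/578.4 = 0.001729 and τ_data = 4/846.2 = 0.004727, so τ_n = 0.006456.
Rearranging for μ₀: μ₀ = (μ_n·τ_n − τ_data·x̄)/τ₀ = (340.7396·0.006456 − 0.004727·290.5) / 0.001729 = 0.826621/0.001729 ≈ 478.1.

μ₀ = 478.1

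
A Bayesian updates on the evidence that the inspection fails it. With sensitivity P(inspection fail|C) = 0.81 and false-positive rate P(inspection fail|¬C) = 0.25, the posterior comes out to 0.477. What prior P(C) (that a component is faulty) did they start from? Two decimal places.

P(C) = 0.22

Bayes' rule in odds form gives O(C|E) = O(C)·[P(E|C)/P(E|¬C)], hence O(C) = O(C|E)/LR.
Posterior odds = 0.477/(1−0.477) = 0.9120. LR = 0.81/0.25 = 3.2400.
Prior odds = 0.9120/3.2400 = 0.2815, so P(C) = 0.2815/(1+0.2815) ≈ 0.22.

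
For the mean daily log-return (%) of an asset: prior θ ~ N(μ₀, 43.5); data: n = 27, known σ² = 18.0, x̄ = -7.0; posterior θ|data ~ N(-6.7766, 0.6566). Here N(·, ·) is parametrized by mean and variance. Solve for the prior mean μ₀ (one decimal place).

With known observation variance, the Normal–Normal posterior has precision τ_n = τ₀ + n/σ² and mean μ_n = (τ₀μ₀ + (n/σ²)x̄)/τ_n.
Here τ₀ = 1/43.5 = 0.022989 and τ_data = 27/18.0 = 1.500000, so τ_n = 1.522989.
Rearranging for μ₀: μ₀ = (μ_n·τ_n − τ_data·x̄)/τ₀ = (-6.7766·1.522989 − 1.500000·-7.0) / 0.022989 = 0.179313/0.022989 ≈ 7.8.

μ₀ = 7.8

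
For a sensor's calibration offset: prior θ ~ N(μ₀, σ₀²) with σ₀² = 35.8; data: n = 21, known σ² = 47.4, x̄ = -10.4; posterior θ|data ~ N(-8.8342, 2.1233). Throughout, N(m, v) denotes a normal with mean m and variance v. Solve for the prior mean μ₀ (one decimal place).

μ₀ = 16.0

The posterior mean is a precision-weighted average: μ_n = (τ₀μ₀ + τ_data·x̄)/(τ₀+τ_data), with τ₀=1/σ₀² and τ_data=n/σ².
Here τ₀ = 1/35.8 = 0.027933 and τ_data = 21/47.4 = 0.443038, so τ_n = 0.470971.
Rearranging for μ₀: μ₀ = (μ_n·τ_n − τ_data·x̄)/τ₀ = (-8.8342·0.470971 − 0.443038·-10.4) / 0.027933 = 0.446943/0.027933 ≈ 16.0.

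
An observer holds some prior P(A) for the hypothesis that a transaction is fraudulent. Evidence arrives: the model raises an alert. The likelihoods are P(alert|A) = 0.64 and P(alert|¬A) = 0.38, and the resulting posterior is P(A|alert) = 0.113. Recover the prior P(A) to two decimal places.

P(A) = 0.07

Bayes' rule in odds form gives O(A|E) = O(A)·[P(E|A)/P(E|¬A)], hence O(A) = O(A|E)/LR.
Posterior odds = 0.113/(1−0.113) = 0.1274. LR = 0.64/0.38 = 1.6842.
Prior odds = 0.1274/1.6842 = 0.0756, so P(A) = 0.0756/(1+0.0756) ≈ 0.07.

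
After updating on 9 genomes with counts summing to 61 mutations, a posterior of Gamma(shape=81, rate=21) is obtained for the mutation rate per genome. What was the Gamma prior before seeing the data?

Gamma(shape=20, rate=12)

A Gamma(α, β) prior (rate parametrization) on a Poisson rate with n observations summing to S gives posterior Gamma(α+S, β+n).
So α = 81 − 61 = 20 and β = 21 − 9 = 12.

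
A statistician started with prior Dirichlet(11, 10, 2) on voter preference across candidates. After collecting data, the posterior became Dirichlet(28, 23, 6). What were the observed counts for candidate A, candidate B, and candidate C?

For a Dirichlet(α) prior with multinomial counts c, the posterior is Dirichlet(α + c) componentwise.
Counts are posterior − prior componentwise: 28−11=17, 23−10=13, 6−2=4.

counts (17, 13, 4)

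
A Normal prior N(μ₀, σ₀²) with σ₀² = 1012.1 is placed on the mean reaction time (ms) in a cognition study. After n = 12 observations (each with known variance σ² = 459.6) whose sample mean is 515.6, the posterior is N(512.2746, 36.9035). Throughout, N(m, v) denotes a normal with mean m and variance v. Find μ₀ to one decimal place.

With known observation variance, the Normal–Normal posterior has precision τ_n = τ₀ + n/σ² and mean μ_n = (τ₀μ₀ + (n/σ²)x̄)/τ_n.
Here τ₀ = 1/1012.1 = 0.000988 and τ_data = 12/459.6 = 0.026110, so τ_n = 0.027098.
Rearranging for μ₀: μ₀ = (μ_n·τ_n − τ_data·x̄)/τ₀ = (512.2746·0.027098 − 0.026110·515.6) / 0.000988 = 0.419301/0.000988 ≈ 424.4.

μ₀ = 424.4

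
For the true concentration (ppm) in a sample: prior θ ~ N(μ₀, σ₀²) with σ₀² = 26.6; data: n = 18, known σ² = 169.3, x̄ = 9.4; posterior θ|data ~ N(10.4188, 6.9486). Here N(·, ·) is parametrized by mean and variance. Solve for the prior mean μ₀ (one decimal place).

μ₀ = 13.3

With known observation variance, the Normal–Normal posterior has precision τ_n = τ₀ + n/σ² and mean μ_n = (τ₀μ₀ + (n/σ²)x̄)/τ_n.
Here τ₀ = 1/26.6 = 0.037594 and τ_data = 18/169.3 = 0.106320, so τ_n = 0.143914.
Rearranging for μ₀: μ₀ = (μ_n·τ_n − τ_data·x̄)/τ₀ = (10.4188·0.143914 − 0.106320·9.4) / 0.037594 = 0.500003/0.037594 ≈ 13.3.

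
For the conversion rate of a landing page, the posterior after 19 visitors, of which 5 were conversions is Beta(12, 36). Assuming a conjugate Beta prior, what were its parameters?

Beta(7, 22)

A Beta(a, b) prior with s successes and f failures in binomial data gives a Beta(a+s, b+f) posterior.
Subtract the data counts: 12−5=7, 36−14=22.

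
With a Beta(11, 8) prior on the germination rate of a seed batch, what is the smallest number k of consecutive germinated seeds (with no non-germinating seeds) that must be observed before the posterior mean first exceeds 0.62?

k = 3

After k germinated seeds and 0 non-germinating seeds the posterior is Beta(11+k, 8), with mean (11+k)/(11+8+k).
Set (11+k)/(19+k) > 0.62 and solve: k > (0.62·19 − 11)/(1 − 0.62) = 2.053.
The smallest integer exceeding 2.053 is 3.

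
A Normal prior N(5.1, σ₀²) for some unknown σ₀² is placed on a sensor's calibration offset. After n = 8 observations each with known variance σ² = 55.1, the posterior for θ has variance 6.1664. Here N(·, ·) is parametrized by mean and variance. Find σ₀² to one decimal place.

σ₀² = 58.9

Posterior precision equals prior precision plus data precision: 1/σ_n² = 1/σ₀² + n/σ².
So 1/σ₀² = 1/6.1664 − 8/55.1 = 0.162169 − 0.145191 = 0.016978.
Hence σ₀² = 1/0.016978 ≈ 58.9.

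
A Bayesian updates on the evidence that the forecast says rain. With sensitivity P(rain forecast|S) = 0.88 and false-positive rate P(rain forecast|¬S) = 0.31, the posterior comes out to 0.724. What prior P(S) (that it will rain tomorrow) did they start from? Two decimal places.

Bayes' rule in odds form gives O(S|E) = O(S)·[P(E|S)/P(E|¬S)], hence O(S) = O(S|E)/LR.
Posterior odds = 0.724/(1−0.724) = 2.6232. LR = 0.88/0.31 = 2.8387.
Prior odds = 2.6232/2.8387 = 0.9241, so P(S) = 0.9241/(1+0.9241) ≈ 0.48.

P(S) = 0.48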